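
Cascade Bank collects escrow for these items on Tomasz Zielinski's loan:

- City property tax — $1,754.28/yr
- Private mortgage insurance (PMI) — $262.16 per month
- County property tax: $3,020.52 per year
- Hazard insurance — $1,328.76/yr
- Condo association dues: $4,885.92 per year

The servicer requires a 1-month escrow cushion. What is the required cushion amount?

City property tax — $1,754.28 per year
Private mortgage insurance (PMI) — $262.16 × 12 = $3,145.92 per year
County property tax — $3,020.52 per year
Hazard insurance — $1,328.76 per year
Condo association dues — $4,885.92 per year
Yearly total = $14,135.40
Monthly escrow = $14,135.40 ÷ 12 = $1,177.95
Required cushion = 1 × $1,177.95 = $1,177.95

$1,177.95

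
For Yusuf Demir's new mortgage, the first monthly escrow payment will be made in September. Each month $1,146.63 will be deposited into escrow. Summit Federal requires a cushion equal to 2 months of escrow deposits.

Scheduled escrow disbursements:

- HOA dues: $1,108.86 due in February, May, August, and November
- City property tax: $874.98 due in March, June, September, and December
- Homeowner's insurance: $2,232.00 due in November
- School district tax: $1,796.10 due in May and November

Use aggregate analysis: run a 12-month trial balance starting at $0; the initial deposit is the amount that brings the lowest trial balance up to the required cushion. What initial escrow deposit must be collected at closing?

Cushion = 2 × $1,146.63 = $2,293.26
Trial balance (start $0, +$1,146.63 each month, − disbursements):
  Sep: +$1,146.63 − $874.98 → $271.65
  Oct: +$1,146.63 → $1,418.28
  Nov: +$1,146.63 − $5,136.96 → -$2,572.05
  Dec: +$1,146.63 − $874.98 → -$2,300.40
  Jan: +$1,146.63 → -$1,153.77
  Feb: +$1,146.63 − $1,108.86 → -$1,116.00
  Mar: +$1,146.63 − $874.98 → -$844.35
  Apr: +$1,146.63 → $302.28
  May: +$1,146.63 − $2,904.96 → -$1,456.05
  Jun: +$1,146.63 − $874.98 → -$1,184.40
  Jul: +$1,146.63 → -$37.77
  Aug: +$1,146.63 − $1,108.86 → $0.00
Lowest trial balance = -$2,572.05 (Nov)
Initial deposit = cushion − low point = $2,293.26 − (-$2,572.05) = $4,865.31

$4,865.31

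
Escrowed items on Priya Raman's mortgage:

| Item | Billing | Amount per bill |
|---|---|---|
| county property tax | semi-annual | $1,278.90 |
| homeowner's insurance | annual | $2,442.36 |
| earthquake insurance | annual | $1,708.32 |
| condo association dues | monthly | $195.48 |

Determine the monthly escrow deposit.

$754.52

County property tax: $1,278.90 × 2 = $2,557.80 annually
Homeowner's insurance: $2,442.36 annually
Earthquake insurance: $1,708.32 annually
Condo association dues: $195.48 × 12 = $2,345.76 annually
Annual escrow total = $9,054.24
Monthly = $9,054.24 / 12 = $754.52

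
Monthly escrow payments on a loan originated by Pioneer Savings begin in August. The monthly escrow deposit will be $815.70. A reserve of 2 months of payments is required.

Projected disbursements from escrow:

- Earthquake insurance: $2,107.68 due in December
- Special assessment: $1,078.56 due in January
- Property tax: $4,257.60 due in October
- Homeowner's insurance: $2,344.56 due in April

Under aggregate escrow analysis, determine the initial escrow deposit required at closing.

$4,181.04

Cushion = 2 × $815.70 = $1,631.40
Trial balance (start $0, +$815.70 each month, − disbursements):
  Aug: +$815.70 → $815.70
  Sep: +$815.70 → $1,631.40
  Oct: +$815.70 − $4,257.60 → -$1,810.50
  Nov: +$815.70 → -$994.80
  Dec: +$815.70 − $2,107.68 → -$2,286.78
  Jan: +$815.70 − $1,078.56 → -$2,549.64
  Feb: +$815.70 → -$1,733.94
  Mar: +$815.70 → -$918.24
  Apr: +$815.70 − $2,344.56 → -$2,447.10
  May: +$815.70 → -$1,631.40
  Jun: +$815.70 → -$815.70
  Jul: +$815.70 → $0.00
Lowest trial balance = -$2,549.64 (Jan)
Initial deposit = cushion − low point = $1,631.40 − (-$2,549.64) = $4,181.04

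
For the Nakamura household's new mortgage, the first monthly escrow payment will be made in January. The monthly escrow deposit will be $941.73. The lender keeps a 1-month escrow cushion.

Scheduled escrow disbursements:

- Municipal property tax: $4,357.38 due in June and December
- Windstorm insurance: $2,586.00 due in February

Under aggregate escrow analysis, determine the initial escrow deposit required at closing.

Cushion = 1 × $941.73 = $941.73
Trial balance (start $0, +$941.73 each month, − disbursements):
  Jan: +$941.73 → $941.73
  Feb: +$941.73 − $2,586.00 → -$702.54
  Mar: +$941.73 → $239.19
  Apr: +$941.73 → $1,180.92
  May: +$941.73 → $2,122.65
  Jun: +$941.73 − $4,357.38 → -$1,293.00
  Jul: +$941.73 → -$351.27
  Aug: +$941.73 → $590.46
  Sep: +$941.73 → $1,532.19
  Oct: +$941.73 → $2,473.92
  Nov: +$941.73 → $3,415.65
  Dec: +$941.73 − $4,357.38 → $0.00
Lowest trial balance = -$1,293.00 (Jun)
Initial deposit = cushion − low point = $941.73 − (-$1,293.00) = $2,234.73

$2,234.73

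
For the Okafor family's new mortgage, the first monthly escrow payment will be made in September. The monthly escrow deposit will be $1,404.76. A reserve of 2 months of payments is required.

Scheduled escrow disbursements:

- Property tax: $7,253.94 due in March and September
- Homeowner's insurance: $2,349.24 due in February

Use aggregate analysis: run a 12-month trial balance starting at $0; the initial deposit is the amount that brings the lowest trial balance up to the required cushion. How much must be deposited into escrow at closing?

Cushion = 2 × $1,404.76 = $2,809.52
Trial balance (start $0, +$1,404.76 each month, − disbursements):
  Sep: +$1,404.76 − $7,253.94 → -$5,849.18
  Oct: +$1,404.76 → -$4,444.42
  Nov: +$1,404.76 → -$3,039.66
  Dec: +$1,404.76 → -$1,634.90
  Jan: +$1,404.76 → -$230.14
  Feb: +$1,404.76 − $2,349.24 → -$1,174.62
  Mar: +$1,404.76 − $7,253.94 → -$7,023.80
  Apr: +$1,404.76 → -$5,619.04
  May: +$1,404.76 → -$4,214.28
  Jun: +$1,404.76 → -$2,809.52
  Jul: +$1,404.76 → -$1,404.76
  Aug: +$1,404.76 → $0.00
Lowest trial balance = -$7,023.80 (Mar)
Initial deposit = cushion − low point = $2,809.52 − (-$7,023.80) = $9,833.32

$9,833.32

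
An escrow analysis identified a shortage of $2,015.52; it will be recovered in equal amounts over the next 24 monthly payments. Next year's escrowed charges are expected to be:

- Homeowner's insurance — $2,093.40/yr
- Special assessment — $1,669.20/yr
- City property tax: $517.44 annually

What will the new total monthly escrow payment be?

$440.65

Homeowner's insurance: $2,093.40
Special assessment: $1,669.20
City property tax: $517.44
Annual escrow total = $4,280.04
Monthly = $4,280.04 / 12 = $356.67
Shortage spread = $2,015.52 / 24 = $83.98/mo
Adjusted monthly = $356.67 + $83.98 = $440.65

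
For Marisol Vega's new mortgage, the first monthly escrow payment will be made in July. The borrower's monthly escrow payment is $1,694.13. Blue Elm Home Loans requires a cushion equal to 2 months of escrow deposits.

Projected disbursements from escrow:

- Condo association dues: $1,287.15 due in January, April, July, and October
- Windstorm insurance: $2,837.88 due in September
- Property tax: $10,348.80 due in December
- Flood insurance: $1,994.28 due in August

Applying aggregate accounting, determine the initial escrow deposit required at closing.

Cushion = 2 × $1,694.13 = $3,388.26
Trial balance (start $0, +$1,694.13 each month, − disbursements):
  Jul: +$1,694.13 − $1,287.15 → $406.98
  Aug: +$1,694.13 − $1,994.28 → $106.83
  Sep: +$1,694.13 − $2,837.88 → -$1,036.92
  Oct: +$1,694.13 − $1,287.15 → -$629.94
  Nov: +$1,694.13 → $1,064.19
  Dec: +$1,694.13 − $10,348.80 → -$7,590.48
  Jan: +$1,694.13 − $1,287.15 → -$7,183.50
  Feb: +$1,694.13 → -$5,489.37
  Mar: +$1,694.13 → -$3,795.24
  Apr: +$1,694.13 − $1,287.15 → -$3,388.26
  May: +$1,694.13 → -$1,694.13
  Jun: +$1,694.13 → $0.00
Lowest trial balance = -$7,590.48 (Dec)
Initial deposit = cushion − low point = $3,388.26 − (-$7,590.48) = $10,978.74

$10,978.74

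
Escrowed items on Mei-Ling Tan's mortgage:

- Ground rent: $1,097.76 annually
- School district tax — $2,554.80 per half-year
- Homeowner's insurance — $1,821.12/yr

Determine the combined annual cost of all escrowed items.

Ground rent: $1,097.76 annually
School district tax: $2,554.80 × 2 = $5,109.60 annually
Homeowner's insurance: $1,821.12 annually
Combined annual = $8,028.48

$8,028.48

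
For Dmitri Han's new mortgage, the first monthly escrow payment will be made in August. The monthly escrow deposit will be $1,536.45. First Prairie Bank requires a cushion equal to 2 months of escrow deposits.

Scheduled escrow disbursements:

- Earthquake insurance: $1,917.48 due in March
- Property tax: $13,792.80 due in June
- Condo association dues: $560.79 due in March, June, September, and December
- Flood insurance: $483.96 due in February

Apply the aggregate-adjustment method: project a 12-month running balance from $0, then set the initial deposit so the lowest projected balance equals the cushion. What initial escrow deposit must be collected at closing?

$4,609.35

Cushion = 2 × $1,536.45 = $3,072.90
Trial balance (start $0, +$1,536.45 each month, − disbursements):
  Aug: +$1,536.45 → $1,536.45
  Sep: +$1,536.45 − $560.79 → $2,512.11
  Oct: +$1,536.45 → $4,048.56
  Nov: +$1,536.45 → $5,585.01
  Dec: +$1,536.45 − $560.79 → $6,560.67
  Jan: +$1,536.45 → $8,097.12
  Feb: +$1,536.45 − $483.96 → $9,149.61
  Mar: +$1,536.45 − $2,478.27 → $8,207.79
  Apr: +$1,536.45 → $9,744.24
  May: +$1,536.45 → $11,280.69
  Jun: +$1,536.45 − $14,353.59 → -$1,536.45
  Jul: +$1,536.45 → $0.00
Lowest trial balance = -$1,536.45 (Jun)
Initial deposit = cushion − low point = $3,072.90 − (-$1,536.45) = $4,609.35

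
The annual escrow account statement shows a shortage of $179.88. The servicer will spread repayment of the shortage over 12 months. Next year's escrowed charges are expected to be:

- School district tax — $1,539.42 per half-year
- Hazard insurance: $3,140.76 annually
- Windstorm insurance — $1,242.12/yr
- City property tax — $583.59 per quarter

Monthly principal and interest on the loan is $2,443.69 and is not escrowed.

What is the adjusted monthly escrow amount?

$831.33

School district tax — $1,539.42 × 2 = $3,078.84 annually
Hazard insurance — $3,140.76 annually
Windstorm insurance — $1,242.12 annually
City property tax — $583.59 × 4 = $2,334.36 annually
Total per year = $9,796.08
Base monthly escrow = $9,796.08 ÷ 12 = $816.34
Shortage per month = $179.88 ÷ 12 = $14.99
New monthly escrow = $816.34 + $14.99 = $831.33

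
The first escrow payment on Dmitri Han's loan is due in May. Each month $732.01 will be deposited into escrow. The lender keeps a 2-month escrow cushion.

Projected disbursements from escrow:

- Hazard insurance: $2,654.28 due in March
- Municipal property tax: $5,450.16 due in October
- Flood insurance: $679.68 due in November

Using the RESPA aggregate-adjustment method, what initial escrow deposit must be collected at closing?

$2,522.12

Cushion = 2 × $732.01 = $1,464.02
Trial balance (start $0, +$732.01 each month, − disbursements):
  May: +$732.01 → $732.01
  Jun: +$732.01 → $1,464.02
  Jul: +$732.01 → $2,196.03
  Aug: +$732.01 → $2,928.04
  Sep: +$732.01 → $3,660.05
  Oct: +$732.01 − $5,450.16 → -$1,058.10
  Nov: +$732.01 − $679.68 → -$1,005.77
  Dec: +$732.01 → -$273.76
  Jan: +$732.01 → $458.25
  Feb: +$732.01 → $1,190.26
  Mar: +$732.01 − $2,654.28 → -$732.01
  Apr: +$732.01 → $0.00
Lowest trial balance = -$1,058.10 (Oct)
Initial deposit = cushion − low point = $1,464.02 − (-$1,058.10) = $2,522.12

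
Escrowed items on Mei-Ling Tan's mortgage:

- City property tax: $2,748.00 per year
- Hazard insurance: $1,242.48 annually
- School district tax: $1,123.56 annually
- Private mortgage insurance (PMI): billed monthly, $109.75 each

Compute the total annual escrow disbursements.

$6,431.04

City property tax — $2,748.00 annually
Hazard insurance — $1,242.48 annually
School district tax — $1,123.56 annually
Private mortgage insurance (PMI) — $109.75 × 12 = $1,317.00 annually
Yearly total = $2,748.00 + $1,242.48 + $1,123.56 + $1,317.00 = $6,431.04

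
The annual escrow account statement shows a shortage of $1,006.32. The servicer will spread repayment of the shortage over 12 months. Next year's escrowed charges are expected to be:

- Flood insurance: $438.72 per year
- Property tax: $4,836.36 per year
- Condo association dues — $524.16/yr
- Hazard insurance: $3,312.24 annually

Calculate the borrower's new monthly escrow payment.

Flood insurance: $438.72 per year
Property tax: $4,836.36 per year
Condo association dues: $524.16 per year
Hazard insurance: $3,312.24 per year
Combined annual = $438.72 + $4,836.36 + $524.16 + $3,312.24 = $9,111.48
Base monthly escrow = $9,111.48 / 12 = $759.29
Shortage spread = $1,006.32 ÷ 12 = $83.86/mo
New monthly escrow = $759.29 + $83.86 = $843.15

$843.15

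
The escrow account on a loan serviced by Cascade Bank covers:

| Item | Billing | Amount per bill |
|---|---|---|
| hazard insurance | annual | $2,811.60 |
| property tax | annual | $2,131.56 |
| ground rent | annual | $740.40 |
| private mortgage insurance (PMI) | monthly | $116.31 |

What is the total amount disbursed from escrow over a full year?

Hazard insurance — $2,811.60/yr
Property tax — $2,131.56/yr
Ground rent — $740.40/yr
Private mortgage insurance (PMI) — $116.31 × 12 = $1,395.72/yr
Annual escrow total = $2,811.60 + $2,131.56 + $740.40 + $1,395.72 = $7,079.28

$7,079.28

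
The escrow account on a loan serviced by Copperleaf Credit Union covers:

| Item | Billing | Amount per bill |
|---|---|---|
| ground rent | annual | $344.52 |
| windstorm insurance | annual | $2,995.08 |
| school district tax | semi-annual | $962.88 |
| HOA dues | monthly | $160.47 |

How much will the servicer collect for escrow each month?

Ground rent: $344.52
Windstorm insurance: $2,995.08
School district tax: $962.88 × 2 = $1,925.76
HOA dues: $160.47 × 12 = $1,925.64
Yearly total = $7,191.00
Base monthly escrow = $7,191.00 ÷ 12 = $599.25

$599.25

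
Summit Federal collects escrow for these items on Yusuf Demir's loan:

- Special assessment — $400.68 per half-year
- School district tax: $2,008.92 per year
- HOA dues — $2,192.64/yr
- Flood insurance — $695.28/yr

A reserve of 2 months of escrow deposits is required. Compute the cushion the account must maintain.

Special assessment = $400.68 × 2 = $801.36
School district tax = $2,008.92
HOA dues = $2,192.64
Flood insurance = $695.28
Annual escrow total = $5,698.20
Base monthly escrow = $5,698.20 ÷ 12 = $474.85
Reserve = 2 × $474.85 = $949.70

$949.70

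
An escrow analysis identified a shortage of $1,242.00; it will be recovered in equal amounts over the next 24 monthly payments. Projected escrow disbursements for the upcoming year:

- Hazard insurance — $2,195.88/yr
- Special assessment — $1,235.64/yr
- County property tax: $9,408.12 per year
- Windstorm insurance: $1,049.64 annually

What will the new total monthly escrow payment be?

Hazard insurance — $2,195.88 per year
Special assessment — $1,235.64 per year
County property tax — $9,408.12 per year
Windstorm insurance — $1,049.64 per year
Total annual escrow = $2,195.88 + $1,235.64 + $9,408.12 + $1,049.64 = $13,889.28
Monthly escrow = $13,889.28 ÷ 12 = $1,157.44
Shortage spread = $1,242.00 ÷ 24 = $51.75/mo
New monthly escrow = $1,157.44 + $51.75 = $1,209.19

$1,209.19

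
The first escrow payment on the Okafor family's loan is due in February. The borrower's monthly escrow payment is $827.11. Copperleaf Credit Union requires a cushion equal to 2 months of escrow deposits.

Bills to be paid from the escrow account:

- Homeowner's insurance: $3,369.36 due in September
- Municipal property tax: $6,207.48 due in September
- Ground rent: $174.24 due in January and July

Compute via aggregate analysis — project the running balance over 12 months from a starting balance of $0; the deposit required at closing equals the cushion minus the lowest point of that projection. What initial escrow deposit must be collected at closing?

$4,788.42

Cushion = 2 × $827.11 = $1,654.22
Trial balance (start $0, +$827.11 each month, − disbursements):
  Feb: +$827.11 → $827.11
  Mar: +$827.11 → $1,654.22
  Apr: +$827.11 → $2,481.33
  May: +$827.11 → $3,308.44
  Jun: +$827.11 → $4,135.55
  Jul: +$827.11 − $174.24 → $4,788.42
  Aug: +$827.11 → $5,615.53
  Sep: +$827.11 − $9,576.84 → -$3,134.20
  Oct: +$827.11 → -$2,307.09
  Nov: +$827.11 → -$1,479.98
  Dec: +$827.11 → -$652.87
  Jan: +$827.11 − $174.24 → $0.00
Lowest trial balance = -$3,134.20 (Sep)
Initial deposit = cushion − low point = $1,654.22 − (-$3,134.20) = $4,788.42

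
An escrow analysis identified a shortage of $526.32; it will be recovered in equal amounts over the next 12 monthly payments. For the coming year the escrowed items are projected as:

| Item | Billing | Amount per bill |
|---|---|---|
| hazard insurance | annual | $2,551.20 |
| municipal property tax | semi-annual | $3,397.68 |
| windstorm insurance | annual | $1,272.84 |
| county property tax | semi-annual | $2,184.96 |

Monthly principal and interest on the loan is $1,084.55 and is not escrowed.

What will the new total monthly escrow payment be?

Hazard insurance = $2,551.20/yr
Municipal property tax = $3,397.68 × 2 = $6,795.36/yr
Windstorm insurance = $1,272.84/yr
County property tax = $2,184.96 × 2 = $4,369.92/yr
Annual escrow total = $14,989.32
Per month = $14,989.32 / 12 = $1,249.11
Shortage per month = $526.32 ÷ 12 = $43.86
New monthly escrow = $1,249.11 + $43.86 = $1,292.97

$1,292.97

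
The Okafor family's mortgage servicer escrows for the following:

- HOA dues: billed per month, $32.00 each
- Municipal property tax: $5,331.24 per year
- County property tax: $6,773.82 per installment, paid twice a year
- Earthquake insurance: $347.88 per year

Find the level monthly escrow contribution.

$1,634.23

HOA dues: $32.00 × 12 = $384.00/yr
Municipal property tax: $5,331.24/yr
County property tax: $6,773.82 × 2 = $13,547.64/yr
Earthquake insurance: $347.88/yr
Yearly total = $384.00 + $5,331.24 + $13,547.64 + $347.88 = $19,610.76
Monthly = $19,610.76 / 12 = $1,634.23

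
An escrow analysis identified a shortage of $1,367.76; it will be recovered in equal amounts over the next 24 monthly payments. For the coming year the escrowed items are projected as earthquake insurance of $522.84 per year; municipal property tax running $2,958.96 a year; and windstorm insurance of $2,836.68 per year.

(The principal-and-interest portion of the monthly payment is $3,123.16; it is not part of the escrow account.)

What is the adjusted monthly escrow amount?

$583.53

Earthquake insurance — $522.84 per year
Municipal property tax — $2,958.96 per year
Windstorm insurance — $2,836.68 per year
Total annual escrow = $522.84 + $2,958.96 + $2,836.68 = $6,318.48
Base monthly escrow = $6,318.48 ÷ 12 = $526.54
Shortage spread = $1,367.76 ÷ 24 = $56.99/mo
Adjusted monthly = $526.54 + $56.99 = $583.53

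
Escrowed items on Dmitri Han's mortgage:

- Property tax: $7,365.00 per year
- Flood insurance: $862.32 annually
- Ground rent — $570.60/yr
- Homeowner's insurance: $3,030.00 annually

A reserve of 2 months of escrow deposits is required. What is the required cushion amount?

$1,971.32

Property tax = $7,365.00/yr
Flood insurance = $862.32/yr
Ground rent = $570.60/yr
Homeowner's insurance = $3,030.00/yr
Total annual escrow = $7,365.00 + $862.32 + $570.60 + $3,030.00 = $11,827.92
Base monthly escrow = $11,827.92 ÷ 12 = $985.66
Cushion = 2 × $985.66 = $1,971.32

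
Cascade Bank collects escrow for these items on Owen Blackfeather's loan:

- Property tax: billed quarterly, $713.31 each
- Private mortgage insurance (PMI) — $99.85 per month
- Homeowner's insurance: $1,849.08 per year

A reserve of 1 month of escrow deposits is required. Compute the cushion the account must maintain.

Property tax — $713.31 × 4 = $2,853.24/yr
Private mortgage insurance (PMI) — $99.85 × 12 = $1,198.20/yr
Homeowner's insurance — $1,849.08/yr
Yearly total = $5,900.52
Monthly = $5,900.52 ÷ 12 = $491.71
Reserve = 1 × $491.71 = $491.71

$491.71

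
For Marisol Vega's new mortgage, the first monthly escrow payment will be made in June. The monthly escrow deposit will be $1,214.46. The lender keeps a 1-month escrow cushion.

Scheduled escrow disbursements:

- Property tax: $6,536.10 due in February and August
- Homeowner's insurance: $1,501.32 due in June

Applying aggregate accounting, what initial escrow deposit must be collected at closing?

Cushion = 1 × $1,214.46 = $1,214.46
Trial balance (start $0, +$1,214.46 each month, − disbursements):
  Jun: +$1,214.46 − $1,501.32 → -$286.86
  Jul: +$1,214.46 → $927.60
  Aug: +$1,214.46 − $6,536.10 → -$4,394.04
  Sep: +$1,214.46 → -$3,179.58
  Oct: +$1,214.46 → -$1,965.12
  Nov: +$1,214.46 → -$750.66
  Dec: +$1,214.46 → $463.80
  Jan: +$1,214.46 → $1,678.26
  Feb: +$1,214.46 − $6,536.10 → -$3,643.38
  Mar: +$1,214.46 → -$2,428.92
  Apr: +$1,214.46 → -$1,214.46
  May: +$1,214.46 → $0.00
Lowest trial balance = -$4,394.04 (Aug)
Initial deposit = cushion − low point = $1,214.46 − (-$4,394.04) = $5,608.50

$5,608.50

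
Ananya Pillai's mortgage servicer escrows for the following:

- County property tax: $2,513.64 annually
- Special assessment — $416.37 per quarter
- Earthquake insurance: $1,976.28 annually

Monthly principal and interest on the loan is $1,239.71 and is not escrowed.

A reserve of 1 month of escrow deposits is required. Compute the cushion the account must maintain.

$512.95

County property tax — $2,513.64/yr
Special assessment — $416.37 × 4 = $1,665.48/yr
Earthquake insurance — $1,976.28/yr
Total per year = $6,155.40
Base monthly escrow = $6,155.40 / 12 = $512.95
Required cushion = 1 × $512.95 = $512.95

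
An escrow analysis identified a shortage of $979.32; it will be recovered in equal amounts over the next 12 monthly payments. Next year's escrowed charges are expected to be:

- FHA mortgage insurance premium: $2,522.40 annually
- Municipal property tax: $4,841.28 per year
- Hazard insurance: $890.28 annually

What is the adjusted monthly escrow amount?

$769.44

FHA mortgage insurance premium: $2,522.40 per year
Municipal property tax: $4,841.28 per year
Hazard insurance: $890.28 per year
Yearly total = $2,522.40 + $4,841.28 + $890.28 = $8,253.96
Per month = $8,253.96 ÷ 12 = $687.83
Shortage spread = $979.32 / 12 = $81.61/mo
Adjusted monthly = $687.83 + $81.61 = $769.44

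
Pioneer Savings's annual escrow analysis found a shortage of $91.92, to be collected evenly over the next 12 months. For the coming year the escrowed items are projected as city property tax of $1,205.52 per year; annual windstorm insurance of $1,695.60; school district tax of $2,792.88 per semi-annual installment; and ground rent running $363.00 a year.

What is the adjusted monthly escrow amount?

$745.15

City property tax = $1,205.52 annually
Windstorm insurance = $1,695.60 annually
School district tax = $2,792.88 × 2 = $5,585.76 annually
Ground rent = $363.00 annually
Total per year = $1,205.52 + $1,695.60 + $5,585.76 + $363.00 = $8,849.88
Base monthly escrow = $8,849.88 ÷ 12 = $737.49
Shortage spread = $91.92 ÷ 12 = $7.66/mo
New monthly escrow = $737.49 + $7.66 = $745.15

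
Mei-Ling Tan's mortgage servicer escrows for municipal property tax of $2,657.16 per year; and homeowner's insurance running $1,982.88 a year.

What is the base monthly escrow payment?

Municipal property tax: $2,657.16 annually
Homeowner's insurance: $1,982.88 annually
Total annual escrow = $4,640.04
Monthly = $4,640.04 ÷ 12 = $386.67

$386.67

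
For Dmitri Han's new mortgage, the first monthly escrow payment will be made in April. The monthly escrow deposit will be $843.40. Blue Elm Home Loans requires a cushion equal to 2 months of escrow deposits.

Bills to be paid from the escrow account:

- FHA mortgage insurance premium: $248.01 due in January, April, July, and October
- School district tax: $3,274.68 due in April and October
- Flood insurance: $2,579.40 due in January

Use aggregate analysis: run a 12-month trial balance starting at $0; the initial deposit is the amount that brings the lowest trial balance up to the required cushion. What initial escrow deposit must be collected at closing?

$4,366.09

Cushion = 2 × $843.40 = $1,686.80
Trial balance (start $0, +$843.40 each month, − disbursements):
  Apr: +$843.40 − $3,522.69 → -$2,679.29
  May: +$843.40 → -$1,835.89
  Jun: +$843.40 → -$992.49
  Jul: +$843.40 − $248.01 → -$397.10
  Aug: +$843.40 → $446.30
  Sep: +$843.40 → $1,289.70
  Oct: +$843.40 − $3,522.69 → -$1,389.59
  Nov: +$843.40 → -$546.19
  Dec: +$843.40 → $297.21
  Jan: +$843.40 − $2,827.41 → -$1,686.80
  Feb: +$843.40 → -$843.40
  Mar: +$843.40 → $0.00
Lowest trial balance = -$2,679.29 (Apr)
Initial deposit = cushion − low point = $1,686.80 − (-$2,679.29) = $4,366.09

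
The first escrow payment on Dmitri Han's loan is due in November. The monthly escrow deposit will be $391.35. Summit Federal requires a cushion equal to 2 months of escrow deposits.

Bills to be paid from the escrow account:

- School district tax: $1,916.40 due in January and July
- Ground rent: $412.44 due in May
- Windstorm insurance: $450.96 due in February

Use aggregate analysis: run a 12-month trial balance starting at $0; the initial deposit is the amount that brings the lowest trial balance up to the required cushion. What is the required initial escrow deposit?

Cushion = 2 × $391.35 = $782.70
Trial balance (start $0, +$391.35 each month, − disbursements):
  Nov: +$391.35 → $391.35
  Dec: +$391.35 → $782.70
  Jan: +$391.35 − $1,916.40 → -$742.35
  Feb: +$391.35 − $450.96 → -$801.96
  Mar: +$391.35 → -$410.61
  Apr: +$391.35 → -$19.26
  May: +$391.35 − $412.44 → -$40.35
  Jun: +$391.35 → $351.00
  Jul: +$391.35 − $1,916.40 → -$1,174.05
  Aug: +$391.35 → -$782.70
  Sep: +$391.35 → -$391.35
  Oct: +$391.35 → $0.00
Lowest trial balance = -$1,174.05 (Jul)
Initial deposit = cushion − low point = $782.70 − (-$1,174.05) = $1,956.75

$1,956.75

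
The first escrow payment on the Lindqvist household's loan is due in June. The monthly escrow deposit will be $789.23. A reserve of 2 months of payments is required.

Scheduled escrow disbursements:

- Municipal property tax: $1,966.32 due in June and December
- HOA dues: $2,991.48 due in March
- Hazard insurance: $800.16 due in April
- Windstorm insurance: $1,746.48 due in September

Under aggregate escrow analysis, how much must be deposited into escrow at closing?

$2,755.55

Cushion = 2 × $789.23 = $1,578.46
Trial balance (start $0, +$789.23 each month, − disbursements):
  Jun: +$789.23 − $1,966.32 → -$1,177.09
  Jul: +$789.23 → -$387.86
  Aug: +$789.23 → $401.37
  Sep: +$789.23 − $1,746.48 → -$555.88
  Oct: +$789.23 → $233.35
  Nov: +$789.23 → $1,022.58
  Dec: +$789.23 − $1,966.32 → -$154.51
  Jan: +$789.23 → $634.72
  Feb: +$789.23 → $1,423.95
  Mar: +$789.23 − $2,991.48 → -$778.30
  Apr: +$789.23 − $800.16 → -$789.23
  May: +$789.23 → $0.00
Lowest trial balance = -$1,177.09 (Jun)
Initial deposit = cushion − low point = $1,578.46 − (-$1,177.09) = $2,755.55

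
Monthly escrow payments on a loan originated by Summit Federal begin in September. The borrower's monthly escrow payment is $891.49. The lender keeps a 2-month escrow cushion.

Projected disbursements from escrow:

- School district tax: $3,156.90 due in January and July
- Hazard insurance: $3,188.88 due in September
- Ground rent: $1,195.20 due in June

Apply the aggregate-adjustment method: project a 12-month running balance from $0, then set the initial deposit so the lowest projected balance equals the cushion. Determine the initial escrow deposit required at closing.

Cushion = 2 × $891.49 = $1,782.98
Trial balance (start $0, +$891.49 each month, − disbursements):
  Sep: +$891.49 − $3,188.88 → -$2,297.39
  Oct: +$891.49 → -$1,405.90
  Nov: +$891.49 → -$514.41
  Dec: +$891.49 → $377.08
  Jan: +$891.49 − $3,156.90 → -$1,888.33
  Feb: +$891.49 → -$996.84
  Mar: +$891.49 → -$105.35
  Apr: +$891.49 → $786.14
  May: +$891.49 → $1,677.63
  Jun: +$891.49 − $1,195.20 → $1,373.92
  Jul: +$891.49 − $3,156.90 → -$891.49
  Aug: +$891.49 → $0.00
Lowest trial balance = -$2,297.39 (Sep)
Initial deposit = cushion − low point = $1,782.98 − (-$2,297.39) = $4,080.37

$4,080.37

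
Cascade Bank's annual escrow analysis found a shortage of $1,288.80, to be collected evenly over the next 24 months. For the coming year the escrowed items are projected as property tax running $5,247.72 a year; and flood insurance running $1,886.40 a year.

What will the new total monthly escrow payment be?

$648.21

Property tax — $5,247.72 annually
Flood insurance — $1,886.40 annually
Combined annual = $5,247.72 + $1,886.40 = $7,134.12
Base monthly escrow = $7,134.12 / 12 = $594.51
Monthly shortage recovery: $1,288.80 / 24 = $53.70
Adjusted monthly = $594.51 + $53.70 = $648.21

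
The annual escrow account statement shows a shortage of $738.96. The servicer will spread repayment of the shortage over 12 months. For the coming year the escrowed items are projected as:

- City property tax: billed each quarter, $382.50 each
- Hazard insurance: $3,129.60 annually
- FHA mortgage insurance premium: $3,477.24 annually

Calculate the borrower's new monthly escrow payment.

City property tax — $382.50 × 4 = $1,530.00
Hazard insurance — $3,129.60
FHA mortgage insurance premium — $3,477.24
Annual escrow total = $1,530.00 + $3,129.60 + $3,477.24 = $8,136.84
Monthly escrow = $8,136.84 / 12 = $678.07
Monthly shortage recovery: $738.96 ÷ 12 = $61.58
Adjusted monthly = $678.07 + $61.58 = $739.65

$739.65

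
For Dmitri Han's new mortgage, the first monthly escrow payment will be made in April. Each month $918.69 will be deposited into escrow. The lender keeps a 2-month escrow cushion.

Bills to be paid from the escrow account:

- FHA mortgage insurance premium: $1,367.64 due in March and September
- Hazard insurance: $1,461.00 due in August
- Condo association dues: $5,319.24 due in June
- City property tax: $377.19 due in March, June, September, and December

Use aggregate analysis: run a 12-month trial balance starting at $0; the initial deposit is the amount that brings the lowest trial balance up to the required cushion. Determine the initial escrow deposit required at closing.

$5,227.50

Cushion = 2 × $918.69 = $1,837.38
Trial balance (start $0, +$918.69 each month, − disbursements):
  Apr: +$918.69 → $918.69
  May: +$918.69 → $1,837.38
  Jun: +$918.69 − $5,696.43 → -$2,940.36
  Jul: +$918.69 → -$2,021.67
  Aug: +$918.69 − $1,461.00 → -$2,563.98
  Sep: +$918.69 − $1,744.83 → -$3,390.12
  Oct: +$918.69 → -$2,471.43
  Nov: +$918.69 → -$1,552.74
  Dec: +$918.69 − $377.19 → -$1,011.24
  Jan: +$918.69 → -$92.55
  Feb: +$918.69 → $826.14
  Mar: +$918.69 − $1,744.83 → $0.00
Lowest trial balance = -$3,390.12 (Sep)
Initial deposit = cushion − low point = $1,837.38 − (-$3,390.12) = $5,227.50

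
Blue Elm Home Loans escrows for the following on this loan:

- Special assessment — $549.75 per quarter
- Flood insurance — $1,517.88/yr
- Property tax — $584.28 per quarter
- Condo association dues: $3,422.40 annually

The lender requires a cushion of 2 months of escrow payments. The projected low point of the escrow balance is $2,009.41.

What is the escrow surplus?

$430.01

Special assessment — $549.75 × 4 = $2,199.00/yr
Flood insurance — $1,517.88/yr
Property tax — $584.28 × 4 = $2,337.12/yr
Condo association dues — $3,422.40/yr
Yearly total = $9,476.40
Monthly escrow = $9,476.40 ÷ 12 = $789.70
Required reserve = 2 × $789.70 = $1,579.40
Surplus = $2,009.41 − $1,579.40 = $430.01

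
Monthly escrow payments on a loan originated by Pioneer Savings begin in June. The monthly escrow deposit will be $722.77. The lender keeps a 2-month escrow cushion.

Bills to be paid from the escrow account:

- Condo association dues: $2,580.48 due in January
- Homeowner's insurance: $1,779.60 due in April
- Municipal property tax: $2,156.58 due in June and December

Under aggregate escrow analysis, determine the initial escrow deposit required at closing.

$2,879.35

Cushion = 2 × $722.77 = $1,445.54
Trial balance (start $0, +$722.77 each month, − disbursements):
  Jun: +$722.77 − $2,156.58 → -$1,433.81
  Jul: +$722.77 → -$711.04
  Aug: +$722.77 → $11.73
  Sep: +$722.77 → $734.50
  Oct: +$722.77 → $1,457.27
  Nov: +$722.77 → $2,180.04
  Dec: +$722.77 − $2,156.58 → $746.23
  Jan: +$722.77 − $2,580.48 → -$1,111.48
  Feb: +$722.77 → -$388.71
  Mar: +$722.77 → $334.06
  Apr: +$722.77 − $1,779.60 → -$722.77
  May: +$722.77 → $0.00
Lowest trial balance = -$1,433.81 (Jun)
Initial deposit = cushion − low point = $1,445.54 − (-$1,433.81) = $2,879.35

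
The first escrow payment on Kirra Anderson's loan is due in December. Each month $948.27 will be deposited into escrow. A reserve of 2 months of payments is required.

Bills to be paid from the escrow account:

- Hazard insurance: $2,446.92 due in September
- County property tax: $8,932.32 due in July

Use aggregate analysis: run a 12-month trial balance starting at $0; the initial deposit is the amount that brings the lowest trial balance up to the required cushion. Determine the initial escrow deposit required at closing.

$3,793.08

Cushion = 2 × $948.27 = $1,896.54
Trial balance (start $0, +$948.27 each month, − disbursements):
  Dec: +$948.27 → $948.27
  Jan: +$948.27 → $1,896.54
  Feb: +$948.27 → $2,844.81
  Mar: +$948.27 → $3,793.08
  Apr: +$948.27 → $4,741.35
  May: +$948.27 → $5,689.62
  Jun: +$948.27 → $6,637.89
  Jul: +$948.27 − $8,932.32 → -$1,346.16
  Aug: +$948.27 → -$397.89
  Sep: +$948.27 − $2,446.92 → -$1,896.54
  Oct: +$948.27 → -$948.27
  Nov: +$948.27 → $0.00
Lowest trial balance = -$1,896.54 (Sep)
Initial deposit = cushion − low point = $1,896.54 − (-$1,896.54) = $3,793.08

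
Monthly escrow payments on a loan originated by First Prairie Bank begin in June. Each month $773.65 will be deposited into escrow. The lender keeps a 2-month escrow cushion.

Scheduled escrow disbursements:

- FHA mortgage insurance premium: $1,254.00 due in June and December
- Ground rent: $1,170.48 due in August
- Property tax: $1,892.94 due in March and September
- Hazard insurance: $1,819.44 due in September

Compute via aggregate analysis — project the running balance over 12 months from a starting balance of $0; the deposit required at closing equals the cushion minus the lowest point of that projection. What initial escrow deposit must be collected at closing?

Cushion = 2 × $773.65 = $1,547.30
Trial balance (start $0, +$773.65 each month, − disbursements):
  Jun: +$773.65 − $1,254.00 → -$480.35
  Jul: +$773.65 → $293.30
  Aug: +$773.65 − $1,170.48 → -$103.53
  Sep: +$773.65 − $3,712.38 → -$3,042.26
  Oct: +$773.65 → -$2,268.61
  Nov: +$773.65 → -$1,494.96
  Dec: +$773.65 − $1,254.00 → -$1,975.31
  Jan: +$773.65 → -$1,201.66
  Feb: +$773.65 → -$428.01
  Mar: +$773.65 − $1,892.94 → -$1,547.30
  Apr: +$773.65 → -$773.65
  May: +$773.65 → $0.00
Lowest trial balance = -$3,042.26 (Sep)
Initial deposit = cushion − low point = $1,547.30 − (-$3,042.26) = $4,589.56

$4,589.56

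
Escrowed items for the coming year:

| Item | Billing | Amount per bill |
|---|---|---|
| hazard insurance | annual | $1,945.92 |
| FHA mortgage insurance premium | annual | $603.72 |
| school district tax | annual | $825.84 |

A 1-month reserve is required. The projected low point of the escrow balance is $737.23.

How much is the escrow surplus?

Hazard insurance: $1,945.92
FHA mortgage insurance premium: $603.72
School district tax: $825.84
Annual escrow total = $3,375.48
Base monthly escrow = $3,375.48 / 12 = $281.29
Required reserve = 1 × $281.29 = $281.29
Surplus = $737.23 − $281.29 = $455.94

$455.94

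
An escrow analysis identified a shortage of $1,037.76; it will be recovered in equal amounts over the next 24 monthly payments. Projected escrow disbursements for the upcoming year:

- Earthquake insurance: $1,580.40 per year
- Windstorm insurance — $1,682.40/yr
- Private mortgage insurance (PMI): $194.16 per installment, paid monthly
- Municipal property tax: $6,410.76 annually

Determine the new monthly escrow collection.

Earthquake insurance = $1,580.40 per year
Windstorm insurance = $1,682.40 per year
Private mortgage insurance (PMI) = $194.16 × 12 = $2,329.92 per year
Municipal property tax = $6,410.76 per year
Annual escrow total = $1,580.40 + $1,682.40 + $2,329.92 + $6,410.76 = $12,003.48
Per month = $12,003.48 ÷ 12 = $1,000.29
Shortage spread = $1,037.76 ÷ 24 = $43.24/mo
Adjusted monthly = $1,000.29 + $43.24 = $1,043.53

$1,043.53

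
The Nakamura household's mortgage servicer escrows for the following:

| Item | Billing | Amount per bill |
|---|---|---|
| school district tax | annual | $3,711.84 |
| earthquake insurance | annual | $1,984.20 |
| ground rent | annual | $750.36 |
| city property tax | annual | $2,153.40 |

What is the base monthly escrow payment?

$716.65

School district tax: $3,711.84
Earthquake insurance: $1,984.20
Ground rent: $750.36
City property tax: $2,153.40
Combined annual = $8,599.80
Monthly escrow = $8,599.80 ÷ 12 = $716.65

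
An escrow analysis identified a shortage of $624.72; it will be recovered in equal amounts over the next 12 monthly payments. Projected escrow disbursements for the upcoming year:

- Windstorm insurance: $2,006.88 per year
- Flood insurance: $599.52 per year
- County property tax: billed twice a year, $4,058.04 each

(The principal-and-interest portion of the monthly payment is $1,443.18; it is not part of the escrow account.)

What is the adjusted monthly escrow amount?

$945.60

Windstorm insurance = $2,006.88
Flood insurance = $599.52
County property tax = $4,058.04 × 2 = $8,116.08
Yearly total = $10,722.48
Monthly = $10,722.48 ÷ 12 = $893.54
Monthly shortage recovery: $624.72 / 12 = $52.06
Adjusted monthly = $893.54 + $52.06 = $945.60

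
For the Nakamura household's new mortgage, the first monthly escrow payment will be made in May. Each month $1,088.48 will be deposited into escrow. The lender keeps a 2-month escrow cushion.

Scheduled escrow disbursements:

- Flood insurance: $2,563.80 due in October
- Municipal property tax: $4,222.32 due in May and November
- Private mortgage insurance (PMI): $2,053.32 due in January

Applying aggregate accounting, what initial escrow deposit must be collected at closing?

Cushion = 2 × $1,088.48 = $2,176.96
Trial balance (start $0, +$1,088.48 each month, − disbursements):
  May: +$1,088.48 − $4,222.32 → -$3,133.84
  Jun: +$1,088.48 → -$2,045.36
  Jul: +$1,088.48 → -$956.88
  Aug: +$1,088.48 → $131.60
  Sep: +$1,088.48 → $1,220.08
  Oct: +$1,088.48 − $2,563.80 → -$255.24
  Nov: +$1,088.48 − $4,222.32 → -$3,389.08
  Dec: +$1,088.48 → -$2,300.60
  Jan: +$1,088.48 − $2,053.32 → -$3,265.44
  Feb: +$1,088.48 → -$2,176.96
  Mar: +$1,088.48 → -$1,088.48
  Apr: +$1,088.48 → $0.00
Lowest trial balance = -$3,389.08 (Nov)
Initial deposit = cushion − low point = $2,176.96 − (-$3,389.08) = $5,566.04

$5,566.04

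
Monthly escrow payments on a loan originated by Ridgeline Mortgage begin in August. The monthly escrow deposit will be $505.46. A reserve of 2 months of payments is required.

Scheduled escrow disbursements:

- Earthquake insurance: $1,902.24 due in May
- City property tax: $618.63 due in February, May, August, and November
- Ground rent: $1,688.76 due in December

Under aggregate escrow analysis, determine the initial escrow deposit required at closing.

$2,021.84

Cushion = 2 × $505.46 = $1,010.92
Trial balance (start $0, +$505.46 each month, − disbursements):
  Aug: +$505.46 − $618.63 → -$113.17
  Sep: +$505.46 → $392.29
  Oct: +$505.46 → $897.75
  Nov: +$505.46 − $618.63 → $784.58
  Dec: +$505.46 − $1,688.76 → -$398.72
  Jan: +$505.46 → $106.74
  Feb: +$505.46 − $618.63 → -$6.43
  Mar: +$505.46 → $499.03
  Apr: +$505.46 → $1,004.49
  May: +$505.46 − $2,520.87 → -$1,010.92
  Jun: +$505.46 → -$505.46
  Jul: +$505.46 → $0.00
Lowest trial balance = -$1,010.92 (May)
Initial deposit = cushion − low point = $1,010.92 − (-$1,010.92) = $2,021.84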